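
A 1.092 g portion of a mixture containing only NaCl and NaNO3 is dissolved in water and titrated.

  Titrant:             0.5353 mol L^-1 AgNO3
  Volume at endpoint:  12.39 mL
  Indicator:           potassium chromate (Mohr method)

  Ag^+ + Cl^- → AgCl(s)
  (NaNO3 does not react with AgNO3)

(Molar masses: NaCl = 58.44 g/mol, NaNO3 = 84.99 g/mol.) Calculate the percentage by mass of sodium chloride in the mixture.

n(AgNO3) = 0.01239 × 0.5353 = 6.632 × 10^-3 mol
Let x = n(NaCl), y = n(NaNO3).
Titrant: 1x = 6.632 × 10^-3;  mass: 58.44x + 84.99y = 1.092
Solving, x = 6.632 × 10^-3 mol, y = 8.288 × 10^-3 mol
mass of NaCl = 6.632 × 10^-3 × 58.44 = 0.3876 g
% NaCl = 0.3876 / 1.092 × 100 = 35.49 %

35.49 %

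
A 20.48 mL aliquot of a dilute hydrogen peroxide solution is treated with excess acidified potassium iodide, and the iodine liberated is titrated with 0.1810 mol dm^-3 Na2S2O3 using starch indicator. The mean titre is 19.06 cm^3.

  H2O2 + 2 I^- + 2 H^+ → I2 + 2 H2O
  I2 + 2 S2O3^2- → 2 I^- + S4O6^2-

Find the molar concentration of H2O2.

n(S2O3^2-) = 0.01906 × 0.1810 = 3.450 × 10^-3 mol
n(I2) = n(S2O3^2-)/2 = 1.725 × 10^-3 mol
n(H2O2) in the aliquot = 1.725 × 10^-3 mol (1:1 ratio)
[H2O2] = 1.725 × 10^-3 / 0.02048 = 0.08423 mol/L

0.08423 mol/L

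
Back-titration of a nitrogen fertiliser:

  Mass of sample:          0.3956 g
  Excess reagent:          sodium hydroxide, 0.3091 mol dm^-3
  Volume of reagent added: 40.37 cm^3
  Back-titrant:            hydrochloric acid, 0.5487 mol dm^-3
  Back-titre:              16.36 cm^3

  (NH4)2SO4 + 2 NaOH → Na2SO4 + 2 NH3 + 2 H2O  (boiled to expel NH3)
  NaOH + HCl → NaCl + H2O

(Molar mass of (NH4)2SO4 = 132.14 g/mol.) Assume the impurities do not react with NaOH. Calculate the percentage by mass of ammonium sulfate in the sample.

n(NaOH) added = 0.04037 × 0.3091 = 0.01248 mol
n(HCl) used in back-titration = 0.01636 × 0.5487 = 8.977 × 10^-3 mol
n(NaOH) left over = 8.977 × 10^-3 mol (1:1 ratio)
n(NaOH) consumed by analyte = 0.01248 − 8.977 × 10^-3 = 3.502 × 10^-3 mol
From the 1:2 ratio, n((NH4)2SO4) = 1/2 × 3.502 × 10^-3 = 1.751 × 10^-3 mol
mass of (NH4)2SO4 = 1.751 × 10^-3 × 132.14 = 0.2314 g
% (NH4)2SO4 = 0.2314 / 0.3956 × 100 = 58.48 %

58.48 %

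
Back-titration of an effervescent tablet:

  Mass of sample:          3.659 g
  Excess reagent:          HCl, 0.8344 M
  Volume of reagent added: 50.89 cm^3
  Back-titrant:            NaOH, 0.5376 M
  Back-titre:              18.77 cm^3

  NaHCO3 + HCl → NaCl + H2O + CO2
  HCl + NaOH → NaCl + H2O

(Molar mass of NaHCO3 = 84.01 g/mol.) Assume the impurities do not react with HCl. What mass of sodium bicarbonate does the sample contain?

2.720 g

n(HCl) added = 0.05089 × 0.8344 = 0.04246 mol
n(NaOH) used in back-titration = 0.01877 × 0.5376 = 0.01009 mol
n(HCl) left over = 0.01009 mol (1:1 ratio)
n(HCl) consumed by analyte = 0.04246 − 0.01009 = 0.03237 mol
n(NaHCO3) = 0.03237 mol (1:1 ratio)
mass of NaHCO3 = 0.03237 × 84.01 = 2.720 g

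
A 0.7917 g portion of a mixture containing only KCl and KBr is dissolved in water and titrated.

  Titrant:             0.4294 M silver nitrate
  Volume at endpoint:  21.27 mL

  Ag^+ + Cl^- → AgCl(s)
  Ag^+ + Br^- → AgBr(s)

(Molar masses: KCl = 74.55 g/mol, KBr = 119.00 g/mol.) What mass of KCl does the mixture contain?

0.4950 g

n(AgNO3) = 0.02127 × 0.4294 = 9.133 × 10^-3 mol
Let x = n(KCl), y = n(KBr).
Titrant: 1x + 1y = 9.133 × 10^-3;  mass: 74.55x + 119.00y = 0.7917
Solving, x = 6.640 × 10^-3 mol, y = 2.493 × 10^-3 mol
mass of KCl = 6.640 × 10^-3 × 74.55 = 0.4950 g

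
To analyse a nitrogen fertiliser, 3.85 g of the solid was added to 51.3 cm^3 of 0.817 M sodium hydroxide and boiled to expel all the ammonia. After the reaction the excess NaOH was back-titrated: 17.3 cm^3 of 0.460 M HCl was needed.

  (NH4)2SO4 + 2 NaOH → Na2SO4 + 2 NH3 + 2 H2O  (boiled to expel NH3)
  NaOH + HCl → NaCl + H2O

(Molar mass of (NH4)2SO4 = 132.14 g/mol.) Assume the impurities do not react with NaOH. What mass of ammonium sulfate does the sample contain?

2.24 g

n(NaOH) added = 0.0513 × 0.817 = 0.0419 mol
n(HCl) used in back-titration = 0.0173 × 0.460 = 7.96 × 10^-3 mol
n(NaOH) left over = 7.96 × 10^-3 mol (1:1 ratio)
n(NaOH) consumed by analyte = 0.0419 − 7.96 × 10^-3 = 0.0340 mol
From the 1:2 ratio, n((NH4)2SO4) = 1/2 × 0.0340 = 0.0170 mol
mass of (NH4)2SO4 = 0.0170 × 132.14 = 2.24 g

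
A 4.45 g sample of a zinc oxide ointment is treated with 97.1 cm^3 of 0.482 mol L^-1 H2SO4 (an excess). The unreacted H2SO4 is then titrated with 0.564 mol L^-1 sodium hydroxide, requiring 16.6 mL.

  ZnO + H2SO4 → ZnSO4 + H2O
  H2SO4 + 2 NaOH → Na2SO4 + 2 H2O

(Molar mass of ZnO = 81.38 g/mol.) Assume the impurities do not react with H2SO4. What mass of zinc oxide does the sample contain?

n(H2SO4) added = 0.0971 × 0.482 = 0.0468 mol
n(NaOH) used in back-titration = 0.0166 × 0.564 = 9.36 × 10^-3 mol
From the 1:2 ratio, n(H2SO4) left over = 1/2 × 9.36 × 10^-3 = 4.68 × 10^-3 mol
n(H2SO4) consumed by analyte = 0.0468 − 4.68 × 10^-3 = 0.0421 mol
n(ZnO) = 0.0421 mol (1:1 ratio)
mass of ZnO = 0.0421 × 81.38 = 3.43 g

3.43 g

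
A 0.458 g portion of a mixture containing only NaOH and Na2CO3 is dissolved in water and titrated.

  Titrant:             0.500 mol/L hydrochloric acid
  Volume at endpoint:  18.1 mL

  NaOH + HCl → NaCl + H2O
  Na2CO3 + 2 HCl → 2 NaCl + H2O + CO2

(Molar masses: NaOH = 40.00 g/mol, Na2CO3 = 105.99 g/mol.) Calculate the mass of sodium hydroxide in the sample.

n(HCl) = 0.0181 × 0.500 = 9.05 × 10^-3 mol
Let x = n(NaOH), y = n(Na2CO3).
Titrant: 1x + 2y = 9.05 × 10^-3;  mass: 40.00x + 105.99y = 0.458
Solving, x = 1.66 × 10^-3 mol, y = 3.69 × 10^-3 mol
mass of NaOH = 1.66 × 10^-3 × 40.00 = 0.0665 g

0.0665 g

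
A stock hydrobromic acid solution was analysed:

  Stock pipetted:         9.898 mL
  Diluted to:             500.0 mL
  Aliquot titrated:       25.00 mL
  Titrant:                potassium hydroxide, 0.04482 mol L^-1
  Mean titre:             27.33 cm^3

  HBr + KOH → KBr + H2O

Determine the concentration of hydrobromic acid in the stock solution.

2.475 mol/L

n(KOH) = 0.02733 × 0.04482 = 1.225 × 10^-3 mol
n(HBr) in the aliquot = 1.225 × 10^-3 mol (1:1 ratio)
[HBr]_dilute = 1.225 × 10^-3 / 0.02500 = 0.04900 mol/L
Dilution factor = 500.0 / 9.898 = 50.52
[HBr]_stock = 0.04900 × 50.52 = 2.475 mol/L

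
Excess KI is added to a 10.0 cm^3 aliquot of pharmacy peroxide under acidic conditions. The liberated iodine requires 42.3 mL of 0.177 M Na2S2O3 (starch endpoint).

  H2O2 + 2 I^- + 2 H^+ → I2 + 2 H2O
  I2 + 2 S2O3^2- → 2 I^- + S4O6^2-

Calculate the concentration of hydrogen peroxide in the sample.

n(S2O3^2-) = 0.0423 × 0.177 = 7.49 × 10^-3 mol
n(I2) = n(S2O3^2-)/2 = 3.74 × 10^-3 mol
n(H2O2) in the aliquot = 3.74 × 10^-3 mol (1:1 ratio)
[H2O2] = 3.74 × 10^-3 / 0.0100 = 0.374 mol/L

0.374 M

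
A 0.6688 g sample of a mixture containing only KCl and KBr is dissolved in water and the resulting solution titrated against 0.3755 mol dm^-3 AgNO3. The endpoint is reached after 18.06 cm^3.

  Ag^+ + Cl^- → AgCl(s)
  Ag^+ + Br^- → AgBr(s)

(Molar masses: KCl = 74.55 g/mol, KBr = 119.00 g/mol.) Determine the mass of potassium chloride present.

0.2318 g

n(AgNO3) = 0.01806 × 0.3755 = 6.782 × 10^-3 mol
Let x = n(KCl), y = n(KBr).
Titrant: 1x + 1y = 6.782 × 10^-3;  mass: 74.55x + 119.00y = 0.6688
Solving, x = 3.109 × 10^-3 mol, y = 3.672 × 10^-3 mol
mass of KCl = 3.109 × 10^-3 × 74.55 = 0.2318 g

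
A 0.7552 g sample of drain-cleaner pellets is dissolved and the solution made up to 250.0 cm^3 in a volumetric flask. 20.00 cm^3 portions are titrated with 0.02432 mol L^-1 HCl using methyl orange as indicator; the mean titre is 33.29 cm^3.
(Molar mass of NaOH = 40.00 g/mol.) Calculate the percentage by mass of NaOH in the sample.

53.60 %

NaOH + HCl → NaCl + H2O
n(HCl) per titration = 0.03329 × 0.02432 = 8.096 × 10^-4 mol
n(NaOH) in each aliquot = 8.096 × 10^-4 mol (1:1 ratio)
n(NaOH) in the whole flask = 8.096 × 10^-4 × 250.0/20.00 = 0.01012 mol
mass of NaOH = 0.01012 × 40.00 = 0.4048 g
% NaOH = 0.4048 / 0.7552 × 100 = 53.60 %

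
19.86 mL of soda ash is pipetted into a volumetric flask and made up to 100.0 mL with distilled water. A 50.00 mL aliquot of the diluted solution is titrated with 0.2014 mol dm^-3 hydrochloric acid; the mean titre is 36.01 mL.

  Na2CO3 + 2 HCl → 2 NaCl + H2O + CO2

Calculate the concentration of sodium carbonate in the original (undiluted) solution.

0.3652 mol/L

n(HCl) = 0.03601 × 0.2014 = 7.252 × 10^-3 mol
From the 1:2 ratio, n(Na2CO3) in the aliquot = 1/2 × 7.252 × 10^-3 = 3.626 × 10^-3 mol
[Na2CO3]_dilute = 3.626 × 10^-3 / 0.05000 = 0.07252 mol/L
Dilution factor = 100.0 / 19.86 = 5.035
[Na2CO3]_stock = 0.07252 × 5.035 = 0.3652 mol/L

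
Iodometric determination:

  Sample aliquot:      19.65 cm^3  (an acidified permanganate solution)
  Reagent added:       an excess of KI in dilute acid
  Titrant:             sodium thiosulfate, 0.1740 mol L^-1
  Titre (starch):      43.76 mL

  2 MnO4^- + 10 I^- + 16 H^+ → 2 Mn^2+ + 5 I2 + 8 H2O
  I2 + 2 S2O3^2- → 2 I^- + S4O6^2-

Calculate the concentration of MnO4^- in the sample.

n(S2O3^2-) = 0.04376 × 0.1740 = 7.614 × 10^-3 mol
n(I2) = n(S2O3^2-)/2 = 3.807 × 10^-3 mol
From the 2:5 ratio, n(MnO4^-) in the aliquot = 2/5 × 3.807 × 10^-3 = 1.523 × 10^-3 mol
[MnO4^-] = 1.523 × 10^-3 / 0.01965 = 0.07750 mol/L

0.07750 mol/L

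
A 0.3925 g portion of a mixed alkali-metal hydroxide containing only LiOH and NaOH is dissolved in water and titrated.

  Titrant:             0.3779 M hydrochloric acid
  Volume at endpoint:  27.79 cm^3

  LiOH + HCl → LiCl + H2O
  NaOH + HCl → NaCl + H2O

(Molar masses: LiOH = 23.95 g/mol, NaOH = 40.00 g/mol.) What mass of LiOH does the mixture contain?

n(HCl) = 0.02779 × 0.3779 = 0.01050 mol
Let x = n(LiOH), y = n(NaOH).
Titrant: 1x + 1y = 0.01050;  mass: 23.95x + 40.00y = 0.3925
Solving, x = 1.718 × 10^-3 mol, y = 8.784 × 10^-3 mol
mass of LiOH = 1.718 × 10^-3 × 23.95 = 0.04115 g

0.04115 g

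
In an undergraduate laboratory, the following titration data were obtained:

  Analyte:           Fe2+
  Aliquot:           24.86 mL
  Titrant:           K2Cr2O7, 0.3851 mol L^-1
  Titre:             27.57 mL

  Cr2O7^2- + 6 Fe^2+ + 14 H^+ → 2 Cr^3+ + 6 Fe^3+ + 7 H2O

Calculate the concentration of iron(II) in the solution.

n(K2Cr2O7) = 0.02757 L × 0.3851 mol/L = 0.01062 mol
From the 6:1 mole ratio, n(Fe2+) = 6/1 × 0.01062 = 0.06370 mol
[Fe2+] = 0.06370 mol / 0.02486 L = 2.562 mol/L

2.562 mol/L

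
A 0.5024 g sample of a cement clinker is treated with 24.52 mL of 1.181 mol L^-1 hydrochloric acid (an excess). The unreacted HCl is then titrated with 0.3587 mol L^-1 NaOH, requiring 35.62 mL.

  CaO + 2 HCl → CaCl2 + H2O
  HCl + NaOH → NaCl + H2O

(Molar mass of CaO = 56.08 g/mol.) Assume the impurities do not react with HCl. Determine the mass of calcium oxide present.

n(HCl) added = 0.02452 × 1.181 = 0.02896 mol
n(NaOH) used in back-titration = 0.03562 × 0.3587 = 0.01278 mol
n(HCl) left over = 0.01278 mol (1:1 ratio)
n(HCl) consumed by analyte = 0.02896 − 0.01278 = 0.01618 mol
From the 1:2 ratio, n(CaO) = 1/2 × 0.01618 = 8.091 × 10^-3 mol
mass of CaO = 8.091 × 10^-3 × 56.08 = 0.4537 g

0.4537 g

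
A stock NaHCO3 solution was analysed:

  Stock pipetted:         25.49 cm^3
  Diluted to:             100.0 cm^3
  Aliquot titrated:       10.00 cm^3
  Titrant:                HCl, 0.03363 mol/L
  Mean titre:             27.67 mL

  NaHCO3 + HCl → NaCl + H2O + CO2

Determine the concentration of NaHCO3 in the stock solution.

n(HCl) = 0.02767 × 0.03363 = 9.305 × 10^-4 mol
n(NaHCO3) in the aliquot = 9.305 × 10^-4 mol (1:1 ratio)
[NaHCO3]_dilute = 9.305 × 10^-4 / 0.01000 = 0.09305 mol/L
Dilution factor = 100.0 / 25.49 = 3.923
[NaHCO3]_stock = 0.09305 × 3.923 = 0.3651 mol/L

0.3651 mol/L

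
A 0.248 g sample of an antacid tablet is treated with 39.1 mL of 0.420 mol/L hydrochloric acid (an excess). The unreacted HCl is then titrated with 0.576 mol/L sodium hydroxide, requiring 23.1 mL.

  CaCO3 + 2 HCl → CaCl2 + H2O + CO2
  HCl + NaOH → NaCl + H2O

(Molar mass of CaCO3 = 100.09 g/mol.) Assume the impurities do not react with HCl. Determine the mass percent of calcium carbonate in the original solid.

n(HCl) added = 0.0391 × 0.420 = 0.0164 mol
n(NaOH) used in back-titration = 0.0231 × 0.576 = 0.0133 mol
n(HCl) left over = 0.0133 mol (1:1 ratio)
n(HCl) consumed by analyte = 0.0164 − 0.0133 = 3.12 × 10^-3 mol
From the 1:2 ratio, n(CaCO3) = 1/2 × 3.12 × 10^-3 = 1.56 × 10^-3 mol
mass of CaCO3 = 1.56 × 10^-3 × 100.09 = 0.156 g
% CaCO3 = 0.156 / 0.248 × 100 = 62.9 %

62.9 %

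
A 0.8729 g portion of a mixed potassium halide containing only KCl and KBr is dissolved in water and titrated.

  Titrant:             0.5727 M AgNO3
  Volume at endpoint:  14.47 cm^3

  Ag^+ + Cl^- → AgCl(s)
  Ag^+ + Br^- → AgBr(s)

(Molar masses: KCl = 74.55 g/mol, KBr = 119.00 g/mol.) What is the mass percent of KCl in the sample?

21.76 %

n(AgNO3) = 0.01447 × 0.5727 = 8.287 × 10^-3 mol
Let x = n(KCl), y = n(KBr).
Titrant: 1x + 1y = 8.287 × 10^-3;  mass: 74.55x + 119.00y = 0.8729
Solving, x = 2.548 × 10^-3 mol, y = 5.739 × 10^-3 mol
mass of KCl = 2.548 × 10^-3 × 74.55 = 0.1899 g
% KCl = 0.1899 / 0.8729 × 100 = 21.76 %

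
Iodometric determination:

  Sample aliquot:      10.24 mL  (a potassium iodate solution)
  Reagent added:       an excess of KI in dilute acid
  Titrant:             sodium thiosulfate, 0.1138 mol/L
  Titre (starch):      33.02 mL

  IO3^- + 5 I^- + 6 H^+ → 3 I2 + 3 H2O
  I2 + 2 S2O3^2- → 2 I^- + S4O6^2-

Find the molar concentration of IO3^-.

n(S2O3^2-) = 0.03302 × 0.1138 = 3.758 × 10^-3 mol
n(I2) = n(S2O3^2-)/2 = 1.879 × 10^-3 mol
From the 1:3 ratio, n(IO3^-) in the aliquot = 1/3 × 1.879 × 10^-3 = 6.263 × 10^-4 mol
[IO3^-] = 6.263 × 10^-4 / 0.01024 = 0.06116 mol/L

0.06116 mol/L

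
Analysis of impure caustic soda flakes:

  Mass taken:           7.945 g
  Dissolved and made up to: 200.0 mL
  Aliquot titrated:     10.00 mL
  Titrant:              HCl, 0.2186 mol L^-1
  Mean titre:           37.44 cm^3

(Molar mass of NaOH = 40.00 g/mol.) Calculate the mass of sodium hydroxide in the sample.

6.548 g

NaOH + HCl → NaCl + H2O
n(HCl) per titration = 0.03744 × 0.2186 = 8.184 × 10^-3 mol
n(NaOH) in each aliquot = 8.184 × 10^-3 mol (1:1 ratio)
n(NaOH) in the whole flask = 8.184 × 10^-3 × 200.0/10.00 = 0.1637 mol
mass of NaOH = 0.1637 × 40.00 = 6.548 g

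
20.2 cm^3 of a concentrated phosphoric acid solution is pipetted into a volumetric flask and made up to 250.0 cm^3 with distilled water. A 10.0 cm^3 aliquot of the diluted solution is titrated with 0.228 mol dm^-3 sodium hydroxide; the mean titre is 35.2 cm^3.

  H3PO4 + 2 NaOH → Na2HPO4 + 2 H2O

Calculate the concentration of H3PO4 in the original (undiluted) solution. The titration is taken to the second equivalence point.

n(NaOH) = 0.0352 × 0.228 = 8.03 × 10^-3 mol
From the 1:2 ratio, n(H3PO4) in the aliquot = 1/2 × 8.03 × 10^-3 = 4.01 × 10^-3 mol
[H3PO4]_dilute = 4.01 × 10^-3 / 0.0100 = 0.401 mol/L
Dilution factor = 250.0 / 20.2 = 12.38
[H3PO4]_stock = 0.401 × 12.38 = 4.97 mol/L

4.97 mol/L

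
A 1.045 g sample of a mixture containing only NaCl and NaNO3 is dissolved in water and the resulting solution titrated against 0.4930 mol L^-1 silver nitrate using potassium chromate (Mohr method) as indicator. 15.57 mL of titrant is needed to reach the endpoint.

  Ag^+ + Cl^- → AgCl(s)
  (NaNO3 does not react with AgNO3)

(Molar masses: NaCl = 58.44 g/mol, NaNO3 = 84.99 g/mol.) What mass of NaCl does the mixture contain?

0.4486 g

n(AgNO3) = 0.01557 × 0.4930 = 7.676 × 10^-3 mol
Let x = n(NaCl), y = n(NaNO3).
Titrant: 1x = 7.676 × 10^-3;  mass: 58.44x + 84.99y = 1.045
Solving, x = 7.676 × 10^-3 mol, y = 7.017 × 10^-3 mol
mass of NaCl = 7.676 × 10^-3 × 58.44 = 0.4486 g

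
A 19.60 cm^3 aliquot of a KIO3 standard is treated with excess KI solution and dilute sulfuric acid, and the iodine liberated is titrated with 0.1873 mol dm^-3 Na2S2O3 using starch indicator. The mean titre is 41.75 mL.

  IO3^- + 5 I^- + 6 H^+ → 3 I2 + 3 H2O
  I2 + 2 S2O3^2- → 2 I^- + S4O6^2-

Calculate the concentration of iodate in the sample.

0.06649 mol/L

n(S2O3^2-) = 0.04175 × 0.1873 = 7.820 × 10^-3 mol
n(I2) = n(S2O3^2-)/2 = 3.910 × 10^-3 mol
From the 1:3 ratio, n(IO3^-) in the aliquot = 1/3 × 3.910 × 10^-3 = 1.303 × 10^-3 mol
[IO3^-] = 1.303 × 10^-3 / 0.01960 = 0.06649 mol/L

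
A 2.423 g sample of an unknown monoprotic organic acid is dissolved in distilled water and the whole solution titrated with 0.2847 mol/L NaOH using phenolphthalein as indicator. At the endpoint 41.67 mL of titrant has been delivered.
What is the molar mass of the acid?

204.2 g/mol

n(NaOH) = 0.04167 L × 0.2847 mol/L = 0.01186 mol
n(HA) = 0.01186 mol (1:1 ratio)
M = m / n = 2.423 g / 0.01186 mol = 204.2 g/mol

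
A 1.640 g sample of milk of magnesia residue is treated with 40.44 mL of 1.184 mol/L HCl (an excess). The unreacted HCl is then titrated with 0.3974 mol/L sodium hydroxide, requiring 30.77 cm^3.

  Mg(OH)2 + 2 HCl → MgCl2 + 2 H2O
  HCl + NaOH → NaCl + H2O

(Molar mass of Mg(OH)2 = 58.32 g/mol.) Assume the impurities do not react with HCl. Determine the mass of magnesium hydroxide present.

n(HCl) added = 0.04044 × 1.184 = 0.04788 mol
n(NaOH) used in back-titration = 0.03077 × 0.3974 = 0.01223 mol
n(HCl) left over = 0.01223 mol (1:1 ratio)
n(HCl) consumed by analyte = 0.04788 − 0.01223 = 0.03565 mol
From the 1:2 ratio, n(Mg(OH)2) = 1/2 × 0.03565 = 0.01783 mol
mass of Mg(OH)2 = 0.01783 × 58.32 = 1.040 g

1.040 g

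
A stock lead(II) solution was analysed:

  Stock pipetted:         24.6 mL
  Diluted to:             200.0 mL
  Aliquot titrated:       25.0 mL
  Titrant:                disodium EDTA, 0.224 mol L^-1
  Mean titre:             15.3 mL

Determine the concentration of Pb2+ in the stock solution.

1.11 mol/L

Pb^2+ + EDTA^4- → [Pb(EDTA)]^2-
n(EDTA) = 0.0153 × 0.224 = 3.43 × 10^-3 mol
n(Pb2+) in the aliquot = 3.43 × 10^-3 mol (1:1 ratio)
[Pb2+]_dilute = 3.43 × 10^-3 / 0.0250 = 0.137 mol/L
Dilution factor = 200.0 / 24.6 = 8.130
[Pb2+]_stock = 0.137 × 8.130 = 1.11 mol/L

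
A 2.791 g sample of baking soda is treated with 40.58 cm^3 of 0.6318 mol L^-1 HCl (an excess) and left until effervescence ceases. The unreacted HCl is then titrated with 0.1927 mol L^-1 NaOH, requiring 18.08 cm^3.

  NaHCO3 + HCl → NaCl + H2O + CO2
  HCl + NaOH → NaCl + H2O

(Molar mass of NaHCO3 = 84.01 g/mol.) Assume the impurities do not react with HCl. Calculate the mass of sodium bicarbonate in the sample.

1.861 g

n(HCl) added = 0.04058 × 0.6318 = 0.02564 mol
n(NaOH) used in back-titration = 0.01808 × 0.1927 = 3.484 × 10^-3 mol
n(HCl) left over = 3.484 × 10^-3 mol (1:1 ratio)
n(HCl) consumed by analyte = 0.02564 − 3.484 × 10^-3 = 0.02215 mol
n(NaHCO3) = 0.02215 mol (1:1 ratio)
mass of NaHCO3 = 0.02215 × 84.01 = 1.861 g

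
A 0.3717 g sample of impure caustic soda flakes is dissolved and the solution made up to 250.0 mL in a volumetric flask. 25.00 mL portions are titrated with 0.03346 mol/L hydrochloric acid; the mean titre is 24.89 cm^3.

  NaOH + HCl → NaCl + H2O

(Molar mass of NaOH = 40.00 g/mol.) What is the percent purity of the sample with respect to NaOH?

n(HCl) per titration = 0.02489 × 0.03346 = 8.328 × 10^-4 mol
n(NaOH) in each aliquot = 8.328 × 10^-4 mol (1:1 ratio)
n(NaOH) in the whole flask = 8.328 × 10^-4 × 250.0/25.00 = 8.328 × 10^-3 mol
mass of NaOH = 8.328 × 10^-3 × 40.00 = 0.3331 g
% NaOH = 0.3331 / 0.3717 × 100 = 89.62 %

89.62 %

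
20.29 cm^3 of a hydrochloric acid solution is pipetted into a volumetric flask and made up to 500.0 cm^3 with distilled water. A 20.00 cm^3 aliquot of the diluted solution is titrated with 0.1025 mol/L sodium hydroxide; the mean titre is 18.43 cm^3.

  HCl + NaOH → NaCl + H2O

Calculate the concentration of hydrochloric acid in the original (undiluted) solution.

n(NaOH) = 0.01843 × 0.1025 = 1.889 × 10^-3 mol
n(HCl) in the aliquot = 1.889 × 10^-3 mol (1:1 ratio)
[HCl]_dilute = 1.889 × 10^-3 / 0.02000 = 0.09445 mol/L
Dilution factor = 500.0 / 20.29 = 24.64
[HCl]_stock = 0.09445 × 24.64 = 2.328 mol/L

2.328 mol/L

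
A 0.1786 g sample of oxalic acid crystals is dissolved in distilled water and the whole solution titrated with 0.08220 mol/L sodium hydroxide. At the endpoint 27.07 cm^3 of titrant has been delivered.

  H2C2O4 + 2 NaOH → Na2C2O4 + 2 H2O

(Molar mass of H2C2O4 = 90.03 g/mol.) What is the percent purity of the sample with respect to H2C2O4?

n(NaOH) = 0.02707 L × 0.08220 mol/L = 2.225 × 10^-3 mol
From the 1:2 ratio, n(H2C2O4) = 1/2 × 2.225 × 10^-3 = 1.113 × 10^-3 mol
mass of H2C2O4 = 1.113 × 10^-3 × 90.03 g/mol = 0.1002 g
% H2C2O4 = 0.1002 / 0.1786 × 100 = 56.08 %

56.08 %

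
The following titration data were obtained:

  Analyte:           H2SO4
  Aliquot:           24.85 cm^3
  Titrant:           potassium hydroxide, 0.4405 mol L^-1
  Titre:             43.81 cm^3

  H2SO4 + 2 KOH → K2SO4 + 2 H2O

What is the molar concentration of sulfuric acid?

n(KOH) = 0.04381 L × 0.4405 mol/L = 0.01930 mol
From the 1:2 mole ratio, n(H2SO4) = 1/2 × 0.01930 = 9.649 × 10^-3 mol
[H2SO4] = 9.649 × 10^-3 mol / 0.02485 L = 0.3883 mol/L

0.3883 mol/L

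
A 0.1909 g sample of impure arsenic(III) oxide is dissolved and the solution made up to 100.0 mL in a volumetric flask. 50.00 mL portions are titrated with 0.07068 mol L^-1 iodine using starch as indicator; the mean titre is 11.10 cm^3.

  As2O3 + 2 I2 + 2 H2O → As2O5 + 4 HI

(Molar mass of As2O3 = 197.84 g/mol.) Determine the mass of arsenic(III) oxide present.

n(I2) per titration = 0.01110 × 0.07068 = 7.845 × 10^-4 mol
From the 1:2 ratio, n(As2O3) in each aliquot = 1/2 × 7.845 × 10^-4 = 3.923 × 10^-4 mol
n(As2O3) in the whole flask = 3.923 × 10^-4 × 100.0/50.00 = 7.845 × 10^-4 mol
mass of As2O3 = 7.845 × 10^-4 × 197.84 = 0.1552 g

0.1552 g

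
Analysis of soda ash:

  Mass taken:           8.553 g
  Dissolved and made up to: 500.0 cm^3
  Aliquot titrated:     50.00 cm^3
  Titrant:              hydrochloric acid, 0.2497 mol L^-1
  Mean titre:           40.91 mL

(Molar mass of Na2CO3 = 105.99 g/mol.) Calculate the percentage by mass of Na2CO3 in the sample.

63.29 %

Na2CO3 + 2 HCl → 2 NaCl + H2O + CO2
n(HCl) per titration = 0.04091 × 0.2497 = 0.01022 mol
From the 1:2 ratio, n(Na2CO3) in each aliquot = 1/2 × 0.01022 = 5.108 × 10^-3 mol
n(Na2CO3) in the whole flask = 5.108 × 10^-3 × 500.0/50.00 = 0.05108 mol
mass of Na2CO3 = 0.05108 × 105.99 = 5.414 g
% Na2CO3 = 5.414 / 8.553 × 100 = 63.29 %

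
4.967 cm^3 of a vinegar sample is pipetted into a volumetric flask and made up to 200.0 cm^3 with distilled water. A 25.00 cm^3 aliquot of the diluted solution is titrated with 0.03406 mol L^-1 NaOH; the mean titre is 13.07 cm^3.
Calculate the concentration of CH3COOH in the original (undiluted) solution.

CH3COOH + NaOH → CH3COONa + H2O
n(NaOH) = 0.01307 × 0.03406 = 4.452 × 10^-4 mol
n(CH3COOH) in the aliquot = 4.452 × 10^-4 mol (1:1 ratio)
[CH3COOH]_dilute = 4.452 × 10^-4 / 0.02500 = 0.01781 mol/L
Dilution factor = 200.0 / 4.967 = 40.27
[CH3COOH]_stock = 0.01781 × 40.27 = 0.7170 mol/L

0.7170 mol/L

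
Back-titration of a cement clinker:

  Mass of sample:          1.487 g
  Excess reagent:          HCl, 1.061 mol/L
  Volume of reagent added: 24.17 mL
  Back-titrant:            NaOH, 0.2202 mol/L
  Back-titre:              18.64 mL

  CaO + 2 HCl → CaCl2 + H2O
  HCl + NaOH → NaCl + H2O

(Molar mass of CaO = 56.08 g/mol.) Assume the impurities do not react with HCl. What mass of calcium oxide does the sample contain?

n(HCl) added = 0.02417 × 1.061 = 0.02564 mol
n(NaOH) used in back-titration = 0.01864 × 0.2202 = 4.105 × 10^-3 mol
n(HCl) left over = 4.105 × 10^-3 mol (1:1 ratio)
n(HCl) consumed by analyte = 0.02564 − 4.105 × 10^-3 = 0.02154 mol
From the 1:2 ratio, n(CaO) = 1/2 × 0.02154 = 0.01077 mol
mass of CaO = 0.01077 × 56.08 = 0.6040 g

0.6040 g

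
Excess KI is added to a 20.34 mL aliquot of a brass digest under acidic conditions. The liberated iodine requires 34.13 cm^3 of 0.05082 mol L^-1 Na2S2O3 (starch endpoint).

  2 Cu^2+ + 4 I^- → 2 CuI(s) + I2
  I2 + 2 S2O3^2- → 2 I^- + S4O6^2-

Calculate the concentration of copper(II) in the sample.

n(S2O3^2-) = 0.03413 × 0.05082 = 1.734 × 10^-3 mol
n(I2) = n(S2O3^2-)/2 = 8.672 × 10^-4 mol
From the 2:1 ratio, n(Cu2+) in the aliquot = 2/1 × 8.672 × 10^-4 = 1.734 × 10^-3 mol
[Cu2+] = 1.734 × 10^-3 / 0.02034 = 0.08527 mol/L

0.08527 mol/L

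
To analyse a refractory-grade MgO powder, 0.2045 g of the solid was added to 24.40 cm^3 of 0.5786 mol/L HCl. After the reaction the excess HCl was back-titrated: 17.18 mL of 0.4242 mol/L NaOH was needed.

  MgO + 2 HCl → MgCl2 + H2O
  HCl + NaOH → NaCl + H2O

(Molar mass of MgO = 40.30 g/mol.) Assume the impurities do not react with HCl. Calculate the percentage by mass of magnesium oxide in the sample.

67.30 %

n(HCl) added = 0.02440 × 0.5786 = 0.01412 mol
n(NaOH) used in back-titration = 0.01718 × 0.4242 = 7.288 × 10^-3 mol
n(HCl) left over = 7.288 × 10^-3 mol (1:1 ratio)
n(HCl) consumed by analyte = 0.01412 − 7.288 × 10^-3 = 6.830 × 10^-3 mol
From the 1:2 ratio, n(MgO) = 1/2 × 6.830 × 10^-3 = 3.415 × 10^-3 mol
mass of MgO = 3.415 × 10^-3 × 40.30 = 0.1376 g
% MgO = 0.1376 / 0.2045 × 100 = 67.30 %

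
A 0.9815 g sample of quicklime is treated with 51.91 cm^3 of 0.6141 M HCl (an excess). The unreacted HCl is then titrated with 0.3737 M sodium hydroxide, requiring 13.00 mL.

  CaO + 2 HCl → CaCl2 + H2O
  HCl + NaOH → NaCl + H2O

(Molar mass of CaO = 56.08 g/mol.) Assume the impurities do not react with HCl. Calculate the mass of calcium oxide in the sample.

n(HCl) added = 0.05191 × 0.6141 = 0.03188 mol
n(NaOH) used in back-titration = 0.01300 × 0.3737 = 4.858 × 10^-3 mol
n(HCl) left over = 4.858 × 10^-3 mol (1:1 ratio)
n(HCl) consumed by analyte = 0.03188 − 4.858 × 10^-3 = 0.02702 mol
From the 1:2 ratio, n(CaO) = 1/2 × 0.02702 = 0.01351 mol
mass of CaO = 0.01351 × 56.08 = 0.7576 g

0.7576 g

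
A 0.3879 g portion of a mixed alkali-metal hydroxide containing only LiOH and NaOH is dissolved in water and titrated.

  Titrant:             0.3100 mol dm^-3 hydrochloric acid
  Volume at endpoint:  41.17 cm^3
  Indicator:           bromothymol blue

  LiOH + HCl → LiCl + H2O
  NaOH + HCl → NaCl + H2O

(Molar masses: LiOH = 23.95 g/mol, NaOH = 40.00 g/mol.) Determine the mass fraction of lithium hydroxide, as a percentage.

n(HCl) = 0.04117 × 0.3100 = 0.01276 mol
Let x = n(LiOH), y = n(NaOH).
Titrant: 1x + 1y = 0.01276;  mass: 23.95x + 40.00y = 0.3879
Solving, x = 7.639 × 10^-3 mol, y = 5.124 × 10^-3 mol
mass of LiOH = 7.639 × 10^-3 × 23.95 = 0.1830 g
% LiOH = 0.1830 / 0.3879 × 100 = 47.17 %

47.17 %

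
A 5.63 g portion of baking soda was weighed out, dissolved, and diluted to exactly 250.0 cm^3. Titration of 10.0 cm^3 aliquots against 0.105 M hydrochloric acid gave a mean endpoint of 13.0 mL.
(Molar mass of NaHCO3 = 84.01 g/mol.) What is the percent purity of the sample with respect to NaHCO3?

50.9 %

NaHCO3 + HCl → NaCl + H2O + CO2
n(HCl) per titration = 0.0130 × 0.105 = 1.36 × 10^-3 mol
n(NaHCO3) in each aliquot = 1.36 × 10^-3 mol (1:1 ratio)
n(NaHCO3) in the whole flask = 1.36 × 10^-3 × 250.0/10.0 = 0.0341 mol
mass of NaHCO3 = 0.0341 × 84.01 = 2.87 g
% NaHCO3 = 2.87 / 5.63 × 100 = 50.9 %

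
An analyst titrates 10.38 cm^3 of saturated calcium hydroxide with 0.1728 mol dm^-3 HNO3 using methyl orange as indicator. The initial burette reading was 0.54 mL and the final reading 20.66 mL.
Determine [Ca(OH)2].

Ca(OH)2 + 2 HNO3 → Ca(NO3)2 + 2 H2O
n(HNO3) = 0.02012 L × 0.1728 mol/L = 3.477 × 10^-3 mol
From the 1:2 mole ratio, n(Ca(OH)2) = 1/2 × 3.477 × 10^-3 = 1.738 × 10^-3 mol
[Ca(OH)2] = 1.738 × 10^-3 mol / 0.01038 L = 0.1675 mol/L

0.1675 mol/L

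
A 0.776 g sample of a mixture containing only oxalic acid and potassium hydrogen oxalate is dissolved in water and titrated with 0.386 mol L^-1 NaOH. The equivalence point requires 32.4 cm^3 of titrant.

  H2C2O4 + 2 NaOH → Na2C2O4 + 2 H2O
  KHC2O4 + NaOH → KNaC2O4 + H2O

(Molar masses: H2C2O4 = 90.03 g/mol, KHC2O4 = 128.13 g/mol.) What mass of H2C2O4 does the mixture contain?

n(NaOH) = 0.0324 × 0.386 = 0.0125 mol
Let x = n(H2C2O4), y = n(KHC2O4).
Titrant: 2x + 1y = 0.0125;  mass: 90.03x + 128.13y = 0.776
Solving, x = 4.97 × 10^-3 mol, y = 2.56 × 10^-3 mol
mass of H2C2O4 = 4.97 × 10^-3 × 90.03 = 0.448 g

0.448 g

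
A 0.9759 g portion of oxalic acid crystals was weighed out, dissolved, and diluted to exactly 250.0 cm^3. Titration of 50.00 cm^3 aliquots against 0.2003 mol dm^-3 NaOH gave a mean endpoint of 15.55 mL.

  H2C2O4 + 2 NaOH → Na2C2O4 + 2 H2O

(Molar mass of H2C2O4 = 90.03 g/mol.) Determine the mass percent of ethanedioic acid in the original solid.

71.83 %

n(NaOH) per titration = 0.01555 × 0.2003 = 3.115 × 10^-3 mol
From the 1:2 ratio, n(H2C2O4) in each aliquot = 1/2 × 3.115 × 10^-3 = 1.557 × 10^-3 mol
n(H2C2O4) in the whole flask = 1.557 × 10^-3 × 250.0/50.00 = 7.787 × 10^-3 mol
mass of H2C2O4 = 7.787 × 10^-3 × 90.03 = 0.7010 g
% H2C2O4 = 0.7010 / 0.9759 × 100 = 71.83 %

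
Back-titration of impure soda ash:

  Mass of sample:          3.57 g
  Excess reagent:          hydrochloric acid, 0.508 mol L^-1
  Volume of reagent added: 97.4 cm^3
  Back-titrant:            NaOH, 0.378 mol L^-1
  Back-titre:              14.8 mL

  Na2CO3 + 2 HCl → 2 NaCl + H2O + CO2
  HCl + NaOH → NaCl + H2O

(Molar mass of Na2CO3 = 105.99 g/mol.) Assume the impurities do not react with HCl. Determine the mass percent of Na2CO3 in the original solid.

65.1 %

n(HCl) added = 0.0974 × 0.508 = 0.0495 mol
n(NaOH) used in back-titration = 0.0148 × 0.378 = 5.59 × 10^-3 mol
n(HCl) left over = 5.59 × 10^-3 mol (1:1 ratio)
n(HCl) consumed by analyte = 0.0495 − 5.59 × 10^-3 = 0.0439 mol
From the 1:2 ratio, n(Na2CO3) = 1/2 × 0.0439 = 0.0219 mol
mass of Na2CO3 = 0.0219 × 105.99 = 2.33 g
% Na2CO3 = 2.33 / 3.57 × 100 = 65.1 %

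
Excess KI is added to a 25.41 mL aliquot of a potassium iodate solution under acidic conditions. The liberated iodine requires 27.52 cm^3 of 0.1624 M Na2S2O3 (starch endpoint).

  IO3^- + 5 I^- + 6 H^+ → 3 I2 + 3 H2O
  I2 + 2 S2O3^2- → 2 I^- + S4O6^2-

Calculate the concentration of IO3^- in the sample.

0.02931 M

n(S2O3^2-) = 0.02752 × 0.1624 = 4.469 × 10^-3 mol
n(I2) = n(S2O3^2-)/2 = 2.235 × 10^-3 mol
From the 1:3 ratio, n(IO3^-) in the aliquot = 1/3 × 2.235 × 10^-3 = 7.449 × 10^-4 mol
[IO3^-] = 7.449 × 10^-4 / 0.02541 = 0.02931 mol/L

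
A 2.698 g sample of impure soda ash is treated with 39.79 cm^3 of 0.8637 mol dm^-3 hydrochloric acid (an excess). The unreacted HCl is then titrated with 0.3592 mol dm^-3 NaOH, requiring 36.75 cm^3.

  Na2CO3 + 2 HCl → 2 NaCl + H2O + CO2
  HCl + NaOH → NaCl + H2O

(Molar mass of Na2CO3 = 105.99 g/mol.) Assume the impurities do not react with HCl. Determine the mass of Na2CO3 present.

n(HCl) added = 0.03979 × 0.8637 = 0.03437 mol
n(NaOH) used in back-titration = 0.03675 × 0.3592 = 0.01320 mol
n(HCl) left over = 0.01320 mol (1:1 ratio)
n(HCl) consumed by analyte = 0.03437 − 0.01320 = 0.02117 mol
From the 1:2 ratio, n(Na2CO3) = 1/2 × 0.02117 = 0.01058 mol
mass of Na2CO3 = 0.01058 × 105.99 = 1.122 g

1.122 g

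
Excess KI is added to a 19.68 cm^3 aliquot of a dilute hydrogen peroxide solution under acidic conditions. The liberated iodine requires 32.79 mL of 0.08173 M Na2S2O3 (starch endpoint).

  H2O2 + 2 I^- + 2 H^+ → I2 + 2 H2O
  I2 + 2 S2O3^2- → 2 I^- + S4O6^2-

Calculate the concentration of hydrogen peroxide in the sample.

n(S2O3^2-) = 0.03279 × 0.08173 = 2.680 × 10^-3 mol
n(I2) = n(S2O3^2-)/2 = 1.340 × 10^-3 mol
n(H2O2) in the aliquot = 1.340 × 10^-3 mol (1:1 ratio)
[H2O2] = 1.340 × 10^-3 / 0.01968 = 0.06809 mol/L

0.06809 M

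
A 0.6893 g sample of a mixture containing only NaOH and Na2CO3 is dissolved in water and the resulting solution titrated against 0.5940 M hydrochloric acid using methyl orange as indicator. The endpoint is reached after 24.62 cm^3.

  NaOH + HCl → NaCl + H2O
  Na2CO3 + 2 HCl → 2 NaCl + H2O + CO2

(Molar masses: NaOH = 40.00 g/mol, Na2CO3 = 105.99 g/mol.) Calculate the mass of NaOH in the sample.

n(HCl) = 0.02462 × 0.5940 = 0.01462 mol
Let x = n(NaOH), y = n(Na2CO3).
Titrant: 1x + 2y = 0.01462;  mass: 40.00x + 105.99y = 0.6893
Solving, x = 6.596 × 10^-3 mol, y = 4.014 × 10^-3 mol
mass of NaOH = 6.596 × 10^-3 × 40.00 = 0.2638 g

0.2638 g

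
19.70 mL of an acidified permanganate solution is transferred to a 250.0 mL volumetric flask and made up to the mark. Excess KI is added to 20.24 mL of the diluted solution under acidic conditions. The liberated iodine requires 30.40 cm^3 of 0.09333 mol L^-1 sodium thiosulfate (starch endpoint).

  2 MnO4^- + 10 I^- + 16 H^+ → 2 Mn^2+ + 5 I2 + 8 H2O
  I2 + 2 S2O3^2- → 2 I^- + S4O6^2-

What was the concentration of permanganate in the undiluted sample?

n(S2O3^2-) = 0.03040 × 0.09333 = 2.837 × 10^-3 mol
n(I2) = n(S2O3^2-)/2 = 1.419 × 10^-3 mol
From the 2:5 ratio, n(MnO4^-) in the aliquot = 2/5 × 1.419 × 10^-3 = 5.674 × 10^-4 mol
[MnO4^-]_dilute = 5.674 × 10^-4 / 0.02024 = 0.02804 mol/L
[MnO4^-]_original = 0.02804 × 250.0/19.70 = 0.3558 mol/L

0.3558 mol/L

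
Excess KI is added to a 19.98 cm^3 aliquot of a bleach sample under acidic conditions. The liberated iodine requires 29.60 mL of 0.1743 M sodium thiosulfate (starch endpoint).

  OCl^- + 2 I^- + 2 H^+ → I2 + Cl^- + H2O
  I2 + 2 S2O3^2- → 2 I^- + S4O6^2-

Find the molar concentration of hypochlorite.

n(S2O3^2-) = 0.02960 × 0.1743 = 5.159 × 10^-3 mol
n(I2) = n(S2O3^2-)/2 = 2.580 × 10^-3 mol
n(OCl^-) in the aliquot = 2.580 × 10^-3 mol (1:1 ratio)
[OCl^-] = 2.580 × 10^-3 / 0.01998 = 0.1291 mol/L

0.1291 M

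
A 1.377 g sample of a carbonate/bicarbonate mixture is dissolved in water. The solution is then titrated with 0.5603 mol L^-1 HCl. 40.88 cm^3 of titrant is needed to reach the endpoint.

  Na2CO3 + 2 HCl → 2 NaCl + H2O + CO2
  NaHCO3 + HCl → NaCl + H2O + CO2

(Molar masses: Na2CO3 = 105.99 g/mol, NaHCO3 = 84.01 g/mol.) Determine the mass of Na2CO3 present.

0.9351 g

n(HCl) = 0.04088 × 0.5603 = 0.02291 mol
Let x = n(Na2CO3), y = n(NaHCO3).
Titrant: 2x + 1y = 0.02291;  mass: 105.99x + 84.01y = 1.377
Solving, x = 8.822 × 10^-3 mol, y = 5.260 × 10^-3 mol
mass of Na2CO3 = 8.822 × 10^-3 × 105.99 = 0.9351 g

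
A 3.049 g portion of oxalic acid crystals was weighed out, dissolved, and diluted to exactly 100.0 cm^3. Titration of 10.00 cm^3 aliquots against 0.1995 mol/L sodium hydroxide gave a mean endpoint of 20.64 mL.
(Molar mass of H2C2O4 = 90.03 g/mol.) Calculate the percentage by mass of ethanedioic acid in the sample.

H2C2O4 + 2 NaOH → Na2C2O4 + 2 H2O
n(NaOH) per titration = 0.02064 × 0.1995 = 4.118 × 10^-3 mol
From the 1:2 ratio, n(H2C2O4) in each aliquot = 1/2 × 4.118 × 10^-3 = 2.059 × 10^-3 mol
n(H2C2O4) in the whole flask = 2.059 × 10^-3 × 100.0/10.00 = 0.02059 mol
mass of H2C2O4 = 0.02059 × 90.03 = 1.854 g
% H2C2O4 = 1.854 / 3.049 × 100 = 60.79 %

60.79 %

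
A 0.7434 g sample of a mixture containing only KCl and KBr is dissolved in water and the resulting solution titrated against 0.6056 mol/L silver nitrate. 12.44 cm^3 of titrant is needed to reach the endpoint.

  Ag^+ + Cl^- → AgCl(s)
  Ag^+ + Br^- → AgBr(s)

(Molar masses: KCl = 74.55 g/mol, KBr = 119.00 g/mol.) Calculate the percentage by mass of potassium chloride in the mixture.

34.54 %

n(AgNO3) = 0.01244 × 0.6056 = 7.534 × 10^-3 mol
Let x = n(KCl), y = n(KBr).
Titrant: 1x + 1y = 7.534 × 10^-3;  mass: 74.55x + 119.00y = 0.7434
Solving, x = 3.444 × 10^-3 mol, y = 4.089 × 10^-3 mol
mass of KCl = 3.444 × 10^-3 × 74.55 = 0.2568 g
% KCl = 0.2568 / 0.7434 × 100 = 34.54 %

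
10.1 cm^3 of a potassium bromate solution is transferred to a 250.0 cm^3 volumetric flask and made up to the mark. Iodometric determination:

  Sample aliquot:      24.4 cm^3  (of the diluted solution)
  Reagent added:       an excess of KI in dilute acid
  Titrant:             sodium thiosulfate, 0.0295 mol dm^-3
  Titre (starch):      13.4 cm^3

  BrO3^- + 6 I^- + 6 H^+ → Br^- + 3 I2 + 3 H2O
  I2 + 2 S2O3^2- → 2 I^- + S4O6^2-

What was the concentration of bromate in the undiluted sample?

0.0668 mol/L

n(S2O3^2-) = 0.0134 × 0.0295 = 3.95 × 10^-4 mol
n(I2) = n(S2O3^2-)/2 = 1.98 × 10^-4 mol
From the 1:3 ratio, n(BrO3^-) in the aliquot = 1/3 × 1.98 × 10^-4 = 6.59 × 10^-5 mol
[BrO3^-]_dilute = 6.59 × 10^-5 / 0.0244 = 0.00270 mol/L
[BrO3^-]_original = 0.00270 × 250.0/10.1 = 0.0668 mol/L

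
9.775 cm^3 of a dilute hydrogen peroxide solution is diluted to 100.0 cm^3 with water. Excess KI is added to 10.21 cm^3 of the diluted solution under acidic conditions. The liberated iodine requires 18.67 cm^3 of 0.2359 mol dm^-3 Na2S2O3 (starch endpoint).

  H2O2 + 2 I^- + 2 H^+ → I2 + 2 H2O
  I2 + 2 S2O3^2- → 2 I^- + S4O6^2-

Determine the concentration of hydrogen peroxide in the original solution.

2.206 mol/L

n(S2O3^2-) = 0.01867 × 0.2359 = 4.404 × 10^-3 mol
n(I2) = n(S2O3^2-)/2 = 2.202 × 10^-3 mol
n(H2O2) in the aliquot = 2.202 × 10^-3 mol (1:1 ratio)
[H2O2]_dilute = 2.202 × 10^-3 / 0.01021 = 0.2157 mol/L
[H2O2]_original = 0.2157 × 100.0/9.775 = 2.206 mol/L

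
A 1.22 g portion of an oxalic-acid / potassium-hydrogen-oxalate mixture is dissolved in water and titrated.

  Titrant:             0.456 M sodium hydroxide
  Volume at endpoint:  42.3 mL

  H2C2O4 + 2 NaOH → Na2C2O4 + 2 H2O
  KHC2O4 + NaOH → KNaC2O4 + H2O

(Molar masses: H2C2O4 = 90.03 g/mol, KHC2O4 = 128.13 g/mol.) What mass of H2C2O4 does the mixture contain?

n(NaOH) = 0.0423 × 0.456 = 0.0193 mol
Let x = n(H2C2O4), y = n(KHC2O4).
Titrant: 2x + 1y = 0.0193;  mass: 90.03x + 128.13y = 1.22
Solving, x = 7.53 × 10^-3 mol, y = 4.23 × 10^-3 mol
mass of H2C2O4 = 7.53 × 10^-3 × 90.03 = 0.678 g

0.678 g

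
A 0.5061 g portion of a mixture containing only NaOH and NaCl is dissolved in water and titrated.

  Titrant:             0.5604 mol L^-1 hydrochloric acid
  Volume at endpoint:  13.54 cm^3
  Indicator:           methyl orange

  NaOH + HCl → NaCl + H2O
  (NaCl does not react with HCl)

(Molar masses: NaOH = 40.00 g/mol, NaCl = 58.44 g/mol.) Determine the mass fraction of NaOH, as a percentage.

59.97 %

n(HCl) = 0.01354 × 0.5604 = 7.588 × 10^-3 mol
Let x = n(NaOH), y = n(NaCl).
Titrant: 1x = 7.588 × 10^-3;  mass: 40.00x + 58.44y = 0.5061
Solving, x = 7.588 × 10^-3 mol, y = 3.467 × 10^-3 mol
mass of NaOH = 7.588 × 10^-3 × 40.00 = 0.3035 g
% NaOH = 0.3035 / 0.5061 × 100 = 59.97 %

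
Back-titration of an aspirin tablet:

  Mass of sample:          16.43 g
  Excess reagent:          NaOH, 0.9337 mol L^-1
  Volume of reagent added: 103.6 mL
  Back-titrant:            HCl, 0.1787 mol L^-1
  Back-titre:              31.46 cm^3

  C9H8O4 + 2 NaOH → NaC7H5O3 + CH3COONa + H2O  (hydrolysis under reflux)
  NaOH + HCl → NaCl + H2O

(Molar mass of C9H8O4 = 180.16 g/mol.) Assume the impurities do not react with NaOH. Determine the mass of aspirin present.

n(NaOH) added = 0.1036 × 0.9337 = 0.09673 mol
n(HCl) used in back-titration = 0.03146 × 0.1787 = 5.622 × 10^-3 mol
n(NaOH) left over = 5.622 × 10^-3 mol (1:1 ratio)
n(NaOH) consumed by analyte = 0.09673 − 5.622 × 10^-3 = 0.09111 mol
From the 1:2 ratio, n(C9H8O4) = 1/2 × 0.09111 = 0.04555 mol
mass of C9H8O4 = 0.04555 × 180.16 = 8.207 g

8.207 g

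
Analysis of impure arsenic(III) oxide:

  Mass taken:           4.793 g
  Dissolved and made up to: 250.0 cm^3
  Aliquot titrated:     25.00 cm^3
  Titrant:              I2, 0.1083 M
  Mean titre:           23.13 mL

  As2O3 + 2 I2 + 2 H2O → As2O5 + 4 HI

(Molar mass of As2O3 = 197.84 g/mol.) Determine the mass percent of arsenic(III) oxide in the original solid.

n(I2) per titration = 0.02313 × 0.1083 = 2.505 × 10^-3 mol
From the 1:2 ratio, n(As2O3) in each aliquot = 1/2 × 2.505 × 10^-3 = 1.252 × 10^-3 mol
n(As2O3) in the whole flask = 1.252 × 10^-3 × 250.0/25.00 = 0.01252 mol
mass of As2O3 = 0.01252 × 197.84 = 2.478 g
% As2O3 = 2.478 / 4.793 × 100 = 51.70 %

51.70 %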